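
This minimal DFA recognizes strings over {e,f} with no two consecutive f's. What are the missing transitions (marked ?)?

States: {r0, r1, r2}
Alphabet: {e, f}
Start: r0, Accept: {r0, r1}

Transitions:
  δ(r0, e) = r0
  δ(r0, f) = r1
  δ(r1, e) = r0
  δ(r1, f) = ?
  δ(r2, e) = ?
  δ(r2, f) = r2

From the language and accept set, identify what each state tracks — r0: last symbol not f (ok); r1: last symbol f (ok); r2: saw ff (dead).
Each missing δ(q, a) is the state matching the new tracked value after reading a.
δ(r1, f) = r2; δ(r2, e) = r2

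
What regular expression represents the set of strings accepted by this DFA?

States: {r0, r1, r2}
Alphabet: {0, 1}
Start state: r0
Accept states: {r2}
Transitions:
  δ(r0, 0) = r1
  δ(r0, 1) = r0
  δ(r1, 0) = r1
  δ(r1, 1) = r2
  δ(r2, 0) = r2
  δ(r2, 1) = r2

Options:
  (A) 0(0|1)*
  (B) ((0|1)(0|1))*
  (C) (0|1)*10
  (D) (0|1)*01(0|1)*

Check each option against the DFA on short strings; one disagreement eliminates an option:
  (A) 0(0|1)*: on '0' the DFA goes r0 → r1 and rejects (r1 ∉ Accept), but the regex matches it → eliminate
  (B) ((0|1)(0|1))*: on ε the DFA stays in r0 and rejects (r0 ∉ Accept), but the regex matches it → eliminate
  (C) (0|1)*10: on '01' the DFA goes r0 → r1 → r2 and accepts (r2 ∈ Accept), but the regex does not match it → eliminate
  (D) (0|1)*01(0|1)*: agrees with the DFA on every string of length ≤ 6
Only (D) is consistent with the DFA.
(D) (0|1)*01(0|1)*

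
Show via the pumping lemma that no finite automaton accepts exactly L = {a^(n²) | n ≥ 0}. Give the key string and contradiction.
Assume L is regular with pumping length p. Idea: pumping adds a fixed amount, but gaps between consecutive squares grow.
Choose s = a^(p²) (length p² ≥ p). By the pumping lemma, s = xyz with |xy| ≤ p, |y| > 0, so |y| = k with 1 ≤ k ≤ p. Then |xy²z| = p²+k. Since p² < p²+k ≤ p²+p < (p+1)², the length p²+k lies strictly between consecutive squares, so it is not a perfect square and xy²z ∉ L.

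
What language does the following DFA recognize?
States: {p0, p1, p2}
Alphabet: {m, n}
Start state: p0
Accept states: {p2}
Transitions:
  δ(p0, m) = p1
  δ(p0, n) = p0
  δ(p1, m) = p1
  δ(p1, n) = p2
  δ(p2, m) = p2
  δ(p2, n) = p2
Testing a few strings:
  'nnnm' → reject
  'mmnm' → accept
  'nmmn' → accept
  'nnm' → reject
State roles: p0=no m seen yet; p1=seen a m, waiting for n; p2=substring mn seen
All strings over {m,n} containing the substring mn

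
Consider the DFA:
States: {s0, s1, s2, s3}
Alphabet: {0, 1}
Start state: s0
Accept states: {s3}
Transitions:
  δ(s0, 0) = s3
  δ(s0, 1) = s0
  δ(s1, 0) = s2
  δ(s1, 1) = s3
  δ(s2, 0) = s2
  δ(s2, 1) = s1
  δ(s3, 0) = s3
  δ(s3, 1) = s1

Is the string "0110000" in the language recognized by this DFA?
Processing string "0110000":
  s0 --0--> s3
  s3 --1--> s1
  s1 --1--> s3
  s3 --0--> s3
  s3 --0--> s3
  s3 --0--> s3
  s3 --0--> s3
Final state: s3
Accept states: {s3}
Yes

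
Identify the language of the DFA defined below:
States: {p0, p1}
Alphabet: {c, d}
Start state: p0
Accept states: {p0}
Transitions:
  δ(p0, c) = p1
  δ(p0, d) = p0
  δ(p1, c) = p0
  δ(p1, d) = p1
Testing a few strings:
  'ddd' → accept
  'cdc' → accept
  'c' → reject
  'd' → accept
State roles: p0=even number of c's so far; p1=odd number of c's so far
All strings over {c,d} with an even number of c's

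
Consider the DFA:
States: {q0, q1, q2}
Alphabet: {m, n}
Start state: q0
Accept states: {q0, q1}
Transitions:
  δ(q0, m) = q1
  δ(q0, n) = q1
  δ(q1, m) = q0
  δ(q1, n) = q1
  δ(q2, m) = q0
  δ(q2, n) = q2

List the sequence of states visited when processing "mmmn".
read 'm': q0 → q1
  read 'm': q1 → q0
  read 'm': q0 → q1
  read 'n': q1 → q1
q0 -> q1 -> q0 -> q1 -> q1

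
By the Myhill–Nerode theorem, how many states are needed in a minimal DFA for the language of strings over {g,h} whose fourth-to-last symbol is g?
By Myhill–Nerode, count the distinguishable equivalence classes: 2^4 = 16 classes — the DFA must remember the last 4 symbols read; every pair of distinct length-4 suffixes is distinguishable by some continuation.
16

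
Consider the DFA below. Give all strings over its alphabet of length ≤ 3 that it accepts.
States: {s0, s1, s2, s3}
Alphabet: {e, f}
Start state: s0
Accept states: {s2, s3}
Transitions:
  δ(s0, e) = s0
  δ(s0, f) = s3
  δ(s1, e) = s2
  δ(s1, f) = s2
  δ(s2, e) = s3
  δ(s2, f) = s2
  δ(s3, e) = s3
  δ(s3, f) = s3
f, ef, fe, ff, eef, efe, eff, fee, fef, ffe, fff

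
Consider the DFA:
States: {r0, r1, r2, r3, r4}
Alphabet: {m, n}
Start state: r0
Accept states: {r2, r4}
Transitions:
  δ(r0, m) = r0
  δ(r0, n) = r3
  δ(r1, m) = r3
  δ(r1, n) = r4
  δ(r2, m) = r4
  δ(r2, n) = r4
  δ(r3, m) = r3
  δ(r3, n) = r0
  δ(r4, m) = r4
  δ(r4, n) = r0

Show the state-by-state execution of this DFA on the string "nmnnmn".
read 'n': r0 → r3
  read 'm': r3 → r3
  read 'n': r3 → r0
  read 'n': r0 → r3
  read 'm': r3 → r3
  read 'n': r3 → r0
r0 -> r3 -> r3 -> r0 -> r3 -> r3 -> r0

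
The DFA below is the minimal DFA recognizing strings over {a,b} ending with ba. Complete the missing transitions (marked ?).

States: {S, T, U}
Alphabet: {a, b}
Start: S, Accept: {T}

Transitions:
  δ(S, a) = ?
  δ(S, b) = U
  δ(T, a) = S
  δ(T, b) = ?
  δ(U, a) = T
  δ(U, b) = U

From the language and accept set, identify what each state tracks — S: no suffix match; T: suffix is ba; U: one trailing b.
Each missing δ(q, a) is the state matching the new tracked value after reading a.
δ(S, a) = S; δ(T, b) = U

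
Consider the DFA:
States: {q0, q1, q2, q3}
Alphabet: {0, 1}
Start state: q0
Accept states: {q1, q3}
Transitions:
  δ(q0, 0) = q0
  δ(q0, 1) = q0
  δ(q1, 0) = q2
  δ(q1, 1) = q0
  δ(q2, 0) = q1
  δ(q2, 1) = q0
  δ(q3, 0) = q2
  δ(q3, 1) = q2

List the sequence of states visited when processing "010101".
read '0': q0 → q0
  read '1': q0 → q0
  read '0': q0 → q0
  read '1': q0 → q0
  read '0': q0 → q0
  read '1': q0 → q0
q0 -> q0 -> q0 -> q0 -> q0 -> q0 -> q0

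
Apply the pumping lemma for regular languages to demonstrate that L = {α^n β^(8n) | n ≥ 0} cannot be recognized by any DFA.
Assume L is regular with pumping length p. Idea: pumping the α-block breaks the 1:8 ratio.
Choose s = α^p β^(8p) (length 9p ≥ p). By the pumping lemma, s = xyz with |xy| ≤ p, |y| > 0, so y = α^k with k ≥ 1. Then xy²z = α^(p+k) β^(8p). For this to be in L we would need 8p = 8(p+k), i.e. 8k = 0, contradicting k ≥ 1. So xy²z ∉ L.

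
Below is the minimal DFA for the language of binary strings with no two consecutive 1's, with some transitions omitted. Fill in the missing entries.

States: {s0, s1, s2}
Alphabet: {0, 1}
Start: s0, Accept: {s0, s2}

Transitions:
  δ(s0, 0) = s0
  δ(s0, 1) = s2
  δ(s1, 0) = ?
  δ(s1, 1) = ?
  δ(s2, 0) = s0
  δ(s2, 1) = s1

From the language and accept set, identify what each state tracks — s0: last symbol not 1 (ok); s1: saw 11 (dead); s2: last symbol 1 (ok).
Each missing δ(q, a) is the state matching the new tracked value after reading a.
δ(s1, 0) = s1; δ(s1, 1) = s1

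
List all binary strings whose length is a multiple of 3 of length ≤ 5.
ε, 000, 001, 010, 011, 100, 101, 110, 111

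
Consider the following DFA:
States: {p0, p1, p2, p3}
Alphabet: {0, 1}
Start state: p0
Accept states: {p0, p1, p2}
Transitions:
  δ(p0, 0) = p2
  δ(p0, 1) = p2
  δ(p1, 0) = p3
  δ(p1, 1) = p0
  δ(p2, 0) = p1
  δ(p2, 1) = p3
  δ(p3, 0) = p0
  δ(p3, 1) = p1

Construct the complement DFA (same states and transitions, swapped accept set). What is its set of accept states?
Complement accept states = All states \ Original accept states
= {p0, p1, p2, p3} \ {p0, p1, p2}
{p3}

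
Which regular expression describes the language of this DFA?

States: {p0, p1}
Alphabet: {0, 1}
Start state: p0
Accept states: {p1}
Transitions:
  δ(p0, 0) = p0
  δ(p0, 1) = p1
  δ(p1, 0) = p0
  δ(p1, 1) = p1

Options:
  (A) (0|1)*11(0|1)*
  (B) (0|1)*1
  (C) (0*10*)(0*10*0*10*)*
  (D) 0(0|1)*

Check each option against the DFA on short strings; one disagreement eliminates an option:
  (A) (0|1)*11(0|1)*: on '1' the DFA goes p0 → p1 and accepts (p1 ∈ Accept), but the regex does not match it → eliminate
  (B) (0|1)*1: agrees with the DFA on every string of length ≤ 6
  (C) (0*10*)(0*10*0*10*)*: on '10' the DFA goes p0 → p1 → p0 and rejects (p0 ∉ Accept), but the regex matches it → eliminate
  (D) 0(0|1)*: on '0' the DFA goes p0 → p0 and rejects (p0 ∉ Accept), but the regex matches it → eliminate
Only (B) is consistent with the DFA.
(B) (0|1)*1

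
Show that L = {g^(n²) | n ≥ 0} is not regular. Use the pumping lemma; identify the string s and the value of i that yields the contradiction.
Assume L is regular with pumping length p. Idea: pumping adds a fixed amount, but gaps between consecutive squares grow.
Choose s = g^(p²) (length p² ≥ p). By the pumping lemma, s = xyz with |xy| ≤ p, |y| > 0, so |y| = k with 1 ≤ k ≤ p. Then |xy²z| = p²+k. Since p² < p²+k ≤ p²+p < (p+1)², the length p²+k lies strictly between consecutive squares, so it is not a perfect square and xy²z ∉ L.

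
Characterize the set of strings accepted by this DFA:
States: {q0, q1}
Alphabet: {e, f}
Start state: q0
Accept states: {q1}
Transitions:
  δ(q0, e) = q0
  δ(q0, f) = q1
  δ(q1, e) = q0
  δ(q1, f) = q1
Testing a few strings:
  'e' → reject
  'eff' → accept
  'ee' → reject
  'ef' → accept
State roles: q0=last symbol not f; q1=last symbol is f
All strings over {e,f} ending with f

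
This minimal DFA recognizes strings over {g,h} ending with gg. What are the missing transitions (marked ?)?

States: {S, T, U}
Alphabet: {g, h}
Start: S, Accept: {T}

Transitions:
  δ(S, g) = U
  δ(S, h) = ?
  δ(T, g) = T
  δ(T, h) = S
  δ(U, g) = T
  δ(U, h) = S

From the language and accept set, identify what each state tracks — S: last symbol not g; T: two trailing g's; U: one trailing g.
Each missing δ(q, a) is the state matching the new tracked value after reading a.
δ(S, h) = S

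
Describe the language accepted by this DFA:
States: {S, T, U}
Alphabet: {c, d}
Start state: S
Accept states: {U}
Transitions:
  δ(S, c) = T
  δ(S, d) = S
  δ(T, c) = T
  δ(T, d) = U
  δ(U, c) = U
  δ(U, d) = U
Testing a few strings:
  'ddc' → reject
  'dc' → reject
  'dccd' → accept
  'cdd' → accept
State roles: S=no c seen yet; T=seen a c, waiting for d; U=substring cd seen
All strings over {c,d} containing the substring cd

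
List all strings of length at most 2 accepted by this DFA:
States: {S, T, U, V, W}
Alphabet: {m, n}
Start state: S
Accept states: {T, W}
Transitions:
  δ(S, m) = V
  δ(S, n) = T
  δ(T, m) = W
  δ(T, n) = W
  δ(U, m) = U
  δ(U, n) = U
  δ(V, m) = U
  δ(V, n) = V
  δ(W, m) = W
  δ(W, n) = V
n, nm, nn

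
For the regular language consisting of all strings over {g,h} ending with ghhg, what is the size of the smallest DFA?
By Myhill–Nerode, count the distinguishable equivalence classes: 5 classes — one per longest suffix of the input that is a prefix of 'ghhg' (lengths 0 through 4); only the length-4 class is accepting.
5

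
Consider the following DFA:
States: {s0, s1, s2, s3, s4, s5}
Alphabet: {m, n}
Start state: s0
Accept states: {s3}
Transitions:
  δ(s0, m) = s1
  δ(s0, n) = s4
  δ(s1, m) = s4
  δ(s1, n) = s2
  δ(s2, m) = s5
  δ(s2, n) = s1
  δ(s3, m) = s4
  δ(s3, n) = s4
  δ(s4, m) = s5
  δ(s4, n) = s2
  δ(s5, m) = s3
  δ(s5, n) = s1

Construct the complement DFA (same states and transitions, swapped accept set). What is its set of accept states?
Complement accept states = All states \ Original accept states
= {s0, s1, s2, s3, s4, s5} \ {s3}
{s0, s1, s2, s4, s5}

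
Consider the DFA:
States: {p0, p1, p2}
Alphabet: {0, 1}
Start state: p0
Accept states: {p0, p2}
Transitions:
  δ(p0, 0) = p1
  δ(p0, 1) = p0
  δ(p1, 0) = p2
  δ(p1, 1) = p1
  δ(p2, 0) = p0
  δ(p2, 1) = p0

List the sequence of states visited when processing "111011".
read '1': p0 → p0
  read '1': p0 → p0
  read '1': p0 → p0
  read '0': p0 → p1
  read '1': p1 → p1
  read '1': p1 → p1
p0 -> p0 -> p0 -> p0 -> p1 -> p1 -> p1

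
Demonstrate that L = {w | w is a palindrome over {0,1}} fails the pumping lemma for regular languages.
Assume L is regular with pumping length p. Idea: pumping the leading 0-block breaks the symmetry.
Choose s = 0^p 1 0^p (a palindrome of length 2p+1 ≥ p). By the pumping lemma, s = xyz with |xy| ≤ p, |y| > 0, so y = 0^k with k > 0 (xy lies entirely in the first 0^p). Then xy²z = 0^(p+k) 1 0^p, which is not a palindrome since p+k ≠ p.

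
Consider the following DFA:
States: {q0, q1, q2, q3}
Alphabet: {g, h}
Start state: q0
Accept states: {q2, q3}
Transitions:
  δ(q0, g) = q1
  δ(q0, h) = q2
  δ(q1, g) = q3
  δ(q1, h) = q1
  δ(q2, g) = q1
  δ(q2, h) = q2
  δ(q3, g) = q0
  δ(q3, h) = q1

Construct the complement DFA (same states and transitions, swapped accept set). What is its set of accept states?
Complement accept states = All states \ Original accept states
= {q0, q1, q2, q3} \ {q2, q3}
{q0, q1}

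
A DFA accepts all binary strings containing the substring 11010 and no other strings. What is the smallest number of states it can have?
By Myhill–Nerode, count the distinguishable equivalence classes: 6 classes — one per longest suffix of the input that is a prefix of '11010' (lengths 0 through 4), plus an absorbing 'already seen 11010' class.
6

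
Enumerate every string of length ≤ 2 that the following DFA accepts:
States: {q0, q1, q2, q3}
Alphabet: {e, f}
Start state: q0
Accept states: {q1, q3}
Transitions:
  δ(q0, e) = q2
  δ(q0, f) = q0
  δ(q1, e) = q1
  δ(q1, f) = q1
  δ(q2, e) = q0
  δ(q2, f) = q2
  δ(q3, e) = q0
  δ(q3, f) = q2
None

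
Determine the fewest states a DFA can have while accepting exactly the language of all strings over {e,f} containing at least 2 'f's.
By Myhill–Nerode, count the distinguishable equivalence classes: 3 classes — having seen 0, 1, or ≥2 copies of 'f'; any two classes i < j (j ≤ 2) are distinguished by the string f^(2−j), which takes class j to 2 copies (accepted) but leaves class i below 2 (rejected).
3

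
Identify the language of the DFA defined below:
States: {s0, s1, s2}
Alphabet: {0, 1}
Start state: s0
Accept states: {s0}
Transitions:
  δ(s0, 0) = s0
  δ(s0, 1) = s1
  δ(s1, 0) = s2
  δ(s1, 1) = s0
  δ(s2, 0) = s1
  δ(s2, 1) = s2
Testing a few strings:
  '0' → accept
  '000' → accept
  '110' → accept
  '1010' → reject
State roles: s0=value ≡ 0 (mod 3); s1=value ≡ 1 (mod 3); s2=value ≡ 2 (mod 3)
All binary strings representing a multiple of 3 (read in base 2; leading zeros allowed and ε counts as 0)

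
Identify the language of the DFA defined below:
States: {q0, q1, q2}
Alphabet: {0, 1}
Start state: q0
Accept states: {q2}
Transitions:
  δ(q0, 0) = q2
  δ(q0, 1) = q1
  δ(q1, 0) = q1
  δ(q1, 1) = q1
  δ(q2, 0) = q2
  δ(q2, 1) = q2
Testing a few strings:
  '100' → reject
  '010' → accept
  '0' → accept
  '1' → reject
State roles: q0=no input read; q1=started with 1 (dead); q2=started with 0
All binary strings starting with 0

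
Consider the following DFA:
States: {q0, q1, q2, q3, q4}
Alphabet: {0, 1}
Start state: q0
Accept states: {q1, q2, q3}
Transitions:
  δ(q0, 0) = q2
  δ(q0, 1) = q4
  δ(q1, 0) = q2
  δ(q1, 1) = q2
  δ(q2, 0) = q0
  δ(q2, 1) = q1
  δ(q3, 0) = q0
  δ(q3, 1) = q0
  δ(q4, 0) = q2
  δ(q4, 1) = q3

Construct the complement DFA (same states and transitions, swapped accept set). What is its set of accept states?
Complement accept states = All states \ Original accept states
= {q0, q1, q2, q3, q4} \ {q1, q2, q3}
{q0, q4}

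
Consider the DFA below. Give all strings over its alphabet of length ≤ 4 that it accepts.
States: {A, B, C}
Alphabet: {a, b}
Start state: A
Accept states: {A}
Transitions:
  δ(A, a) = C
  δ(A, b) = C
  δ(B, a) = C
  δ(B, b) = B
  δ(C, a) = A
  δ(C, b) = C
ε, aa, ba, aba, bba, aaaa, aaba, abba, baaa, baba, bbba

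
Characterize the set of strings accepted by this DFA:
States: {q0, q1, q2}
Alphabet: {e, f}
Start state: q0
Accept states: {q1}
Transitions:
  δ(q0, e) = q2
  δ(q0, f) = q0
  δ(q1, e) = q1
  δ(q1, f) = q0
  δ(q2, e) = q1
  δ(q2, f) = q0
Testing a few strings:
  'eee' → accept
  'fe' → reject
  'f' → reject
  'ee' → accept
State roles: q0=last symbol not e; q1=two trailing e's; q2=one trailing e
All strings over {e,f} ending with ee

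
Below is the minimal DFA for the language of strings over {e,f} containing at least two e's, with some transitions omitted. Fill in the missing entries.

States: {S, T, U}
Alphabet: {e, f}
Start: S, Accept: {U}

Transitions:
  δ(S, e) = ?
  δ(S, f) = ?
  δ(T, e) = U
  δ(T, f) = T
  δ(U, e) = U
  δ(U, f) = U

From the language and accept set, identify what each state tracks — S: zero e's seen; T: one e seen; U: ≥ two e's seen.
Each missing δ(q, a) is the state matching the new tracked value after reading a.
δ(S, e) = T; δ(S, f) = S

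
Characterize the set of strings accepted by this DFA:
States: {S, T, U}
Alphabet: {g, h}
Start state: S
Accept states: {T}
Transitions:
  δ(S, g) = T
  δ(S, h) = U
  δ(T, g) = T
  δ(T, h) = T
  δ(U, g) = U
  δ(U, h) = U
Testing a few strings:
  'ggh' → accept
  'hgg' → reject
  'gh' → accept
  'h' → reject
State roles: S=no input read; T=started with g; U=started with h (dead)
All strings over {g,h} starting with g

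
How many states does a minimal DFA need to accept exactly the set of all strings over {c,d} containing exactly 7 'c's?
By Myhill–Nerode, count the distinguishable equivalence classes: 9 classes — having seen 0, 1, …, 7, or >7 copies of 'c'; the count-7 class is the only accepting one and >7 is dead.
9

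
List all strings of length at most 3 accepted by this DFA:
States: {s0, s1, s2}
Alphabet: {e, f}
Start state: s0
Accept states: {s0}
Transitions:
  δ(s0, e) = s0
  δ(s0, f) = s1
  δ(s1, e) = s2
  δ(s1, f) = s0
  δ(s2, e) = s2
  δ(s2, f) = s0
ε, e, ee, ff, eee, eff, fef, ffe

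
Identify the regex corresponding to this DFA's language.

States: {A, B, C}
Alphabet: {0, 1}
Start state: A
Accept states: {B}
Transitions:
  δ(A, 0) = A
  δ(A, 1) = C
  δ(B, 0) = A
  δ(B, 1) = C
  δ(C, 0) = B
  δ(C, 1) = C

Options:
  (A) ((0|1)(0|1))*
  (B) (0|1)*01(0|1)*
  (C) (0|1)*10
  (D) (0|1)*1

Check each option against the DFA on short strings; one disagreement eliminates an option:
  (A) ((0|1)(0|1))*: on ε the DFA stays in A and rejects (A ∉ Accept), but the regex matches it → eliminate
  (B) (0|1)*01(0|1)*: on '01' the DFA goes A → A → C and rejects (C ∉ Accept), but the regex matches it → eliminate
  (C) (0|1)*10: agrees with the DFA on every string of length ≤ 6
  (D) (0|1)*1: on '1' the DFA goes A → C and rejects (C ∉ Accept), but the regex matches it → eliminate
Only (C) is consistent with the DFA.
(C) (0|1)*10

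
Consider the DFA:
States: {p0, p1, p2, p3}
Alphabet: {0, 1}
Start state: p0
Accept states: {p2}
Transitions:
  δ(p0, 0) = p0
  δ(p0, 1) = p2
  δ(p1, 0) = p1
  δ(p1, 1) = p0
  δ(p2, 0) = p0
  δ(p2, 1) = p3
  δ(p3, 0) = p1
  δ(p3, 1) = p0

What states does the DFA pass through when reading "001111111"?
read '0': p0 → p0
  read '0': p0 → p0
  read '1': p0 → p2
  read '1': p2 → p3
  read '1': p3 → p0
  read '1': p0 → p2
  read '1': p2 → p3
  read '1': p3 → p0
  read '1': p0 → p2
p0 -> p0 -> p0 -> p2 -> p3 -> p0 -> p2 -> p3 -> p0 -> p2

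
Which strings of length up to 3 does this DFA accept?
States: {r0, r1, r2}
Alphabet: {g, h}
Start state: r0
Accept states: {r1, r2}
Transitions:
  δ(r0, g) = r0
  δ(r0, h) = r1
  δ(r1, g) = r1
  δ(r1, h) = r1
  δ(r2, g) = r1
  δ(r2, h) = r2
h, gh, hg, hh, ggh, ghg, ghh, hgg, hgh, hhg, hhh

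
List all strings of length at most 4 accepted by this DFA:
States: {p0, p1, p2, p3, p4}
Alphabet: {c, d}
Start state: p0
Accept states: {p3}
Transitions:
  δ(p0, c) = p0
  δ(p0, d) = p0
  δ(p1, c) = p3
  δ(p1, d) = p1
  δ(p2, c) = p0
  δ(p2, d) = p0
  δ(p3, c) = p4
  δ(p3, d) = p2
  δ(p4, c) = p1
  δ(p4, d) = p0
None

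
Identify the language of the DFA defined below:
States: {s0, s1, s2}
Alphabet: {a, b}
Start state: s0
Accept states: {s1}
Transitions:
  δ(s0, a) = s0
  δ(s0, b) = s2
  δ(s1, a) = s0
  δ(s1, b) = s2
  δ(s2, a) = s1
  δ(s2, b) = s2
Testing a few strings:
  'ba' → accept
  'bab' → reject
  'bbb' → reject
  'aa' → reject
State roles: s0=no suffix match; s1=suffix is ba; s2=one trailing b
All strings over {a,b} ending with ba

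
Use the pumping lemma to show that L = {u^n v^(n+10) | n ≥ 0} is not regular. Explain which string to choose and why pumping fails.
Assume L is regular with pumping length p. Idea: pumping the u-block breaks the fixed offset of 10.
Choose s = u^p v^(p+10) ∈ L. By the pumping lemma, s = xyz with |xy| ≤ p, |y| > 0, so y = u^k with k ≥ 1. Then xy²z = u^(p+k) v^(p+10). For this to be in L we would need p+10 = (p+k)+10, i.e. k = 0, contradicting k ≥ 1. So xy²z ∉ L.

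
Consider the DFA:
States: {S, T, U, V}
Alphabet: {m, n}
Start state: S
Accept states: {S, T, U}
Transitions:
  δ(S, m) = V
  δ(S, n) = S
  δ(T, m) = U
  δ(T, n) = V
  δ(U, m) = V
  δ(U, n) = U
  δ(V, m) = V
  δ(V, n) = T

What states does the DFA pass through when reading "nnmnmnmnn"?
read 'n': S → S
  read 'n': S → S
  read 'm': S → V
  read 'n': V → T
  read 'm': T → U
  read 'n': U → U
  read 'm': U → V
  read 'n': V → T
  read 'n': T → V
S -> S -> S -> V -> T -> U -> U -> V -> T -> V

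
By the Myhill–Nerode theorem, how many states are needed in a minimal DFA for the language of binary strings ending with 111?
By Myhill–Nerode, count the distinguishable equivalence classes: 4 classes — one per longest suffix of the input that is a prefix of '111' (lengths 0 through 3); only the length-3 class is accepting.
4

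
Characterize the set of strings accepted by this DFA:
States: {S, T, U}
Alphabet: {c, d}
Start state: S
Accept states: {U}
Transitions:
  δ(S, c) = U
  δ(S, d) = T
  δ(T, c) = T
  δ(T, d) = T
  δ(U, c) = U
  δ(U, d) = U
Testing a few strings:
  'dd' → reject
  'ccc' → accept
  'c' → accept
  'dc' → reject
State roles: S=no input read; T=started with d (dead); U=started with c
All strings over {c,d} starting with c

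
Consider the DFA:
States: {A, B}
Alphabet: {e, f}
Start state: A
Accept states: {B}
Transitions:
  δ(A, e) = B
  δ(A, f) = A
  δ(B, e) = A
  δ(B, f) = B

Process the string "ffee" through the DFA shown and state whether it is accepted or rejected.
Processing string "ffee":
  A --f--> A
  A --f--> A
  A --e--> B
  B --e--> A
Final state: A
Accept states: {B}
No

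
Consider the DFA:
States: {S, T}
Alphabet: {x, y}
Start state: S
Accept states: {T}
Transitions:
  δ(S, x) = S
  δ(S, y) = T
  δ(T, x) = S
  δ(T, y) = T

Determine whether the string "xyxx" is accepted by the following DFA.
Processing string "xyxx":
  S --x--> S
  S --y--> T
  T --x--> S
  S --x--> S
Final state: S
Accept states: {T}
No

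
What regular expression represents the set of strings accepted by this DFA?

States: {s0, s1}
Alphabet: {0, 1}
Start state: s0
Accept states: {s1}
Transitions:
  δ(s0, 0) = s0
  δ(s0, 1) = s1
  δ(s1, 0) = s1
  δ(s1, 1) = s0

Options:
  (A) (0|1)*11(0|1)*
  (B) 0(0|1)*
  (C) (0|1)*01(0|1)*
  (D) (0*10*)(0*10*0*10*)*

Check each option against the DFA on short strings; one disagreement eliminates an option:
  (A) (0|1)*11(0|1)*: on '1' the DFA goes s0 → s1 and accepts (s1 ∈ Accept), but the regex does not match it → eliminate
  (B) 0(0|1)*: on '0' the DFA goes s0 → s0 and rejects (s0 ∉ Accept), but the regex matches it → eliminate
  (C) (0|1)*01(0|1)*: on '1' the DFA goes s0 → s1 and accepts (s1 ∈ Accept), but the regex does not match it → eliminate
  (D) (0*10*)(0*10*0*10*)*: agrees with the DFA on every string of length ≤ 6
Only (D) is consistent with the DFA.
(D) (0*10*)(0*10*0*10*)*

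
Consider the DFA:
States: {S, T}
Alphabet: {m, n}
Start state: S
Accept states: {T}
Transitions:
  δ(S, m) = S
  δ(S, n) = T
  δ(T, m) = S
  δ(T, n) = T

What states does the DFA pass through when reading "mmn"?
read 'm': S → S
  read 'm': S → S
  read 'n': S → T
S -> S -> S -> T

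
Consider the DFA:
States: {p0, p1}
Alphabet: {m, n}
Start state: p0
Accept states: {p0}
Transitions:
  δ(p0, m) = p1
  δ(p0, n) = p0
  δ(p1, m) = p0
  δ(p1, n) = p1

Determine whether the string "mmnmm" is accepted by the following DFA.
Processing string "mmnmm":
  p0 --m--> p1
  p1 --m--> p0
  p0 --n--> p0
  p0 --m--> p1
  p1 --m--> p0
Final state: p0
Accept states: {p0}
Yes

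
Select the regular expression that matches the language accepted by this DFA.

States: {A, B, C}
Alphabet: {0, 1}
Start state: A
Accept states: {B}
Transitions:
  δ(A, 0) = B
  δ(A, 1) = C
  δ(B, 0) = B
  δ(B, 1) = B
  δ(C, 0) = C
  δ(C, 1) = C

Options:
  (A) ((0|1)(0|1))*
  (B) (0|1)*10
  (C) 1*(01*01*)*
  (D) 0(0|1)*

Check each option against the DFA on short strings; one disagreement eliminates an option:
  (A) ((0|1)(0|1))*: on ε the DFA stays in A and rejects (A ∉ Accept), but the regex matches it → eliminate
  (B) (0|1)*10: on '0' the DFA goes A → B and accepts (B ∈ Accept), but the regex does not match it → eliminate
  (C) 1*(01*01*)*: on ε the DFA stays in A and rejects (A ∉ Accept), but the regex matches it → eliminate
  (D) 0(0|1)*: agrees with the DFA on every string of length ≤ 6
Only (D) is consistent with the DFA.
(D) 0(0|1)*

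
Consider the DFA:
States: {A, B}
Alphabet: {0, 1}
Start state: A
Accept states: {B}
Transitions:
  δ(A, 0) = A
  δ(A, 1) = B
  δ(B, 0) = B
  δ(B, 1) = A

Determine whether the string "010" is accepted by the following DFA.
Processing string "010":
  A --0--> A
  A --1--> B
  B --0--> B
Final state: B
Accept states: {B}
Yes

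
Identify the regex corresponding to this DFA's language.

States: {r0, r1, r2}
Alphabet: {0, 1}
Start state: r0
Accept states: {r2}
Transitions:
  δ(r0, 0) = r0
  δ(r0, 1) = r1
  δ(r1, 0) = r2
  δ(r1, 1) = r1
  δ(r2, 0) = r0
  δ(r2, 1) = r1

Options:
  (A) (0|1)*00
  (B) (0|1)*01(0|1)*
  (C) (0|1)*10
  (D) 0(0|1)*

Check each option against the DFA on short strings; one disagreement eliminates an option:
  (A) (0|1)*00: on '00' the DFA goes r0 → r0 → r0 and rejects (r0 ∉ Accept), but the regex matches it → eliminate
  (B) (0|1)*01(0|1)*: on '01' the DFA goes r0 → r0 → r1 and rejects (r1 ∉ Accept), but the regex matches it → eliminate
  (C) (0|1)*10: agrees with the DFA on every string of length ≤ 6
  (D) 0(0|1)*: on '0' the DFA goes r0 → r0 and rejects (r0 ∉ Accept), but the regex matches it → eliminate
Only (C) is consistent with the DFA.
(C) (0|1)*10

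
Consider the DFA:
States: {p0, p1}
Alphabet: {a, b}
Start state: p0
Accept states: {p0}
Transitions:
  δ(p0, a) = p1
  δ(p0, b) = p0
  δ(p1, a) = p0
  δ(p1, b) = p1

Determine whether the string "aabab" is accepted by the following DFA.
Processing string "aabab":
  p0 --a--> p1
  p1 --a--> p0
  p0 --b--> p0
  p0 --a--> p1
  p1 --b--> p1
Final state: p1
Accept states: {p0}
No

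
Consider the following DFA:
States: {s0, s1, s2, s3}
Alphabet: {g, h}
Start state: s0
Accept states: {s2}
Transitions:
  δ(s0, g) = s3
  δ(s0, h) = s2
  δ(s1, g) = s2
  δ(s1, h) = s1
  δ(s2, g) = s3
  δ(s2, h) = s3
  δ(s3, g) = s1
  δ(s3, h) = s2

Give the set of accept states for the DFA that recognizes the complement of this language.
Complement accept states = All states \ Original accept states
= {s0, s1, s2, s3} \ {s2}
{s0, s1, s3}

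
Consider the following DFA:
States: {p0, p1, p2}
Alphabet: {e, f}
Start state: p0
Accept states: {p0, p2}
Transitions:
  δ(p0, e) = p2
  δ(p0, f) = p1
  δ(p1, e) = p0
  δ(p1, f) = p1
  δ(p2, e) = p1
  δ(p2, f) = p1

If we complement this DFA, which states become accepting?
Complement accept states = All states \ Original accept states
= {p0, p1, p2} \ {p0, p2}
{p1}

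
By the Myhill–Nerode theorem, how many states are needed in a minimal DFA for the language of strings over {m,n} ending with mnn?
By Myhill–Nerode, count the distinguishable equivalence classes: 4 classes — one per longest suffix of the input that is a prefix of 'mnn' (lengths 0 through 3); only the length-3 class is accepting.
4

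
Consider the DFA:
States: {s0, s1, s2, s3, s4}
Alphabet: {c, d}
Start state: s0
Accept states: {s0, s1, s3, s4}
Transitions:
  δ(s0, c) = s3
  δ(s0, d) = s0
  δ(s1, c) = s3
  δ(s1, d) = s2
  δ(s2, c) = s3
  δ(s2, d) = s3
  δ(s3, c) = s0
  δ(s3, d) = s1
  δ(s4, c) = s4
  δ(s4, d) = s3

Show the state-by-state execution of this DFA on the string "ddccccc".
read 'd': s0 → s0
  read 'd': s0 → s0
  read 'c': s0 → s3
  read 'c': s3 → s0
  read 'c': s0 → s3
  read 'c': s3 → s0
  read 'c': s0 → s3
s0 -> s0 -> s0 -> s3 -> s0 -> s3 -> s0 -> s3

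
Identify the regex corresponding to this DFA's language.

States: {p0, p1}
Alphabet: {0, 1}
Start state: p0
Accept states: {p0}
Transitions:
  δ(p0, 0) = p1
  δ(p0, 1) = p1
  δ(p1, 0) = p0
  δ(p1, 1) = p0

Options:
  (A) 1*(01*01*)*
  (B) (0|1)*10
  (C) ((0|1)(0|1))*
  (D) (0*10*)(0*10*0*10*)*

Check each option against the DFA on short strings; one disagreement eliminates an option:
  (A) 1*(01*01*)*: on '1' the DFA goes p0 → p1 and rejects (p1 ∉ Accept), but the regex matches it → eliminate
  (B) (0|1)*10: on ε the DFA stays in p0 and accepts (p0 ∈ Accept), but the regex does not match it → eliminate
  (C) ((0|1)(0|1))*: agrees with the DFA on every string of length ≤ 6
  (D) (0*10*)(0*10*0*10*)*: on ε the DFA stays in p0 and accepts (p0 ∈ Accept), but the regex does not match it → eliminate
Only (C) is consistent with the DFA.
(C) ((0|1)(0|1))*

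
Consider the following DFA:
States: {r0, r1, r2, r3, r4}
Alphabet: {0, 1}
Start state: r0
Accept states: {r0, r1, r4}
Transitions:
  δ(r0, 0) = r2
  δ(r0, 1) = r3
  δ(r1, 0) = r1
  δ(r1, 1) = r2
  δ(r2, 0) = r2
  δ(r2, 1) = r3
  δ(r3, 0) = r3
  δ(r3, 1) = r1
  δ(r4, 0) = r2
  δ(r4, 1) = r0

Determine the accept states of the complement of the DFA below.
Complement accept states = All states \ Original accept states
= {r0, r1, r2, r3, r4} \ {r0, r1, r4}
{r2, r3}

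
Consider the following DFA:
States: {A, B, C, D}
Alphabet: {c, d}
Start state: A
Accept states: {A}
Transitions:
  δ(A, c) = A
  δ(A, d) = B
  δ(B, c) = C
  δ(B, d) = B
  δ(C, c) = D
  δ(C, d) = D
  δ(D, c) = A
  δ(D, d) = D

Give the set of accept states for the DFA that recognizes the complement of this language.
Complement accept states = All states \ Original accept states
= {A, B, C, D} \ {A}
{B, C, D}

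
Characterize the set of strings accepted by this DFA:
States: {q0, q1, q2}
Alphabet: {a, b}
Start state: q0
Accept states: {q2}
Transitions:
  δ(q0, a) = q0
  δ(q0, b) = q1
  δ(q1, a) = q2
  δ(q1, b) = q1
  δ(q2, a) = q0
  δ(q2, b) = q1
Testing a few strings:
  'aaa' → reject
  'a' → reject
  'bb' → reject
  'ab' → reject
State roles: q0=no suffix match; q1=one trailing b; q2=suffix is ba
All strings over {a,b} ending with ba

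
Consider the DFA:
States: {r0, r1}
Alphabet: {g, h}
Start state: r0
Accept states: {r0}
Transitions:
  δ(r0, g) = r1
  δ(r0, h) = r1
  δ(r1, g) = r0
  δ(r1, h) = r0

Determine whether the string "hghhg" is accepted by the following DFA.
Processing string "hghhg":
  r0 --h--> r1
  r1 --g--> r0
  r0 --h--> r1
  r1 --h--> r0
  r0 --g--> r1
Final state: r1
Accept states: {r0}
No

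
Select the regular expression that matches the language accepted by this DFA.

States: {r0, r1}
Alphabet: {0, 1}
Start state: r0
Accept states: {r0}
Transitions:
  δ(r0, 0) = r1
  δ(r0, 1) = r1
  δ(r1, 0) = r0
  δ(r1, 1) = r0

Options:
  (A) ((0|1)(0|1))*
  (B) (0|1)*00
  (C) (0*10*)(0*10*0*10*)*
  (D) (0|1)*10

Check each option against the DFA on short strings; one disagreement eliminates an option:
  (A) ((0|1)(0|1))*: agrees with the DFA on every string of length ≤ 6
  (B) (0|1)*00: on ε the DFA stays in r0 and accepts (r0 ∈ Accept), but the regex does not match it → eliminate
  (C) (0*10*)(0*10*0*10*)*: on ε the DFA stays in r0 and accepts (r0 ∈ Accept), but the regex does not match it → eliminate
  (D) (0|1)*10: on ε the DFA stays in r0 and accepts (r0 ∈ Accept), but the regex does not match it → eliminate
Only (A) is consistent with the DFA.
(A) ((0|1)(0|1))*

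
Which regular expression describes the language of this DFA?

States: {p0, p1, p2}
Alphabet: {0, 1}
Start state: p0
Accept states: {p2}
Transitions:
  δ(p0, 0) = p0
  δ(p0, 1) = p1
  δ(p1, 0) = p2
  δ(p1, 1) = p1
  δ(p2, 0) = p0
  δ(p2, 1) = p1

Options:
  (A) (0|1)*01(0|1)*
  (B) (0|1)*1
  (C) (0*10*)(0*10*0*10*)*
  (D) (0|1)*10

Check each option against the DFA on short strings; one disagreement eliminates an option:
  (A) (0|1)*01(0|1)*: on '01' the DFA goes p0 → p0 → p1 and rejects (p1 ∉ Accept), but the regex matches it → eliminate
  (B) (0|1)*1: on '1' the DFA goes p0 → p1 and rejects (p1 ∉ Accept), but the regex matches it → eliminate
  (C) (0*10*)(0*10*0*10*)*: on '1' the DFA goes p0 → p1 and rejects (p1 ∉ Accept), but the regex matches it → eliminate
  (D) (0|1)*10: agrees with the DFA on every string of length ≤ 6
Only (D) is consistent with the DFA.
(D) (0|1)*10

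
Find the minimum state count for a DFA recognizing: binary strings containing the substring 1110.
By Myhill–Nerode, count the distinguishable equivalence classes: 5 classes — one per longest suffix of the input that is a prefix of '1110' (lengths 0 through 3), plus an absorbing 'already seen 1110' class.
5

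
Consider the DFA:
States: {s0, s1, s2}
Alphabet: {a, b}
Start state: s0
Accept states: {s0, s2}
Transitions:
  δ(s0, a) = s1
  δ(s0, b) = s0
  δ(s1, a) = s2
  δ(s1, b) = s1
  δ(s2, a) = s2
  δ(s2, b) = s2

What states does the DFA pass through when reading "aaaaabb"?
read 'a': s0 → s1
  read 'a': s1 → s2
  read 'a': s2 → s2
  read 'a': s2 → s2
  read 'a': s2 → s2
  read 'b': s2 → s2
  read 'b': s2 → s2
s0 -> s1 -> s2 -> s2 -> s2 -> s2 -> s2 -> s2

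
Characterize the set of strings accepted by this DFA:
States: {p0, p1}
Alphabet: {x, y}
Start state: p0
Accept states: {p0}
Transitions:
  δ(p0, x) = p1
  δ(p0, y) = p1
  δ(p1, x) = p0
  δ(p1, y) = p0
Testing a few strings:
  'yyx' → reject
  'xx' → accept
  'x' → reject
  'y' → reject
State roles: p0=even length so far; p1=odd length so far
All strings over {x,y} of even length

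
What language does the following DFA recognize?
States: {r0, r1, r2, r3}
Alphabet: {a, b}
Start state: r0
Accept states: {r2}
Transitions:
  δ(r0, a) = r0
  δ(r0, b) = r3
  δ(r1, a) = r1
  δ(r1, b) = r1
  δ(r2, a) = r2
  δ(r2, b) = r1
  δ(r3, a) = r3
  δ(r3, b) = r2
Testing a few strings:
  'bb' → accept
  'aabb' → accept
  'a' → reject
  'babb' → reject
State roles: r0=zero b's; r1=≥ three b's (dead); r2=two b's; r3=one b
All strings over {a,b} containing exactly two b's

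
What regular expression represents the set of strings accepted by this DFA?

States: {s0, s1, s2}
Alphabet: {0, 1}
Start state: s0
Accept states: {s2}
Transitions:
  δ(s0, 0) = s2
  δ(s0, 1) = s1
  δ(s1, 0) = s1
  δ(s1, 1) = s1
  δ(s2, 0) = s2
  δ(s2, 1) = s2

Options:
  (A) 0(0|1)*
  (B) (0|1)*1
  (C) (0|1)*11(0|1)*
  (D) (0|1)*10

Check each option against the DFA on short strings; one disagreement eliminates an option:
  (A) 0(0|1)*: agrees with the DFA on every string of length ≤ 6
  (B) (0|1)*1: on '0' the DFA goes s0 → s2 and accepts (s2 ∈ Accept), but the regex does not match it → eliminate
  (C) (0|1)*11(0|1)*: on '0' the DFA goes s0 → s2 and accepts (s2 ∈ Accept), but the regex does not match it → eliminate
  (D) (0|1)*10: on '0' the DFA goes s0 → s2 and accepts (s2 ∈ Accept), but the regex does not match it → eliminate
Only (A) is consistent with the DFA.
(A) 0(0|1)*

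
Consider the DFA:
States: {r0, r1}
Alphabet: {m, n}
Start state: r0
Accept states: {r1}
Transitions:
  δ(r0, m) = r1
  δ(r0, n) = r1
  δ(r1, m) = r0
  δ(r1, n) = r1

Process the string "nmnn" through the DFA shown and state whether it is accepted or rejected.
Processing string "nmnn":
  r0 --n--> r1
  r1 --m--> r0
  r0 --n--> r1
  r1 --n--> r1
Final state: r1
Accept states: {r1}
Yes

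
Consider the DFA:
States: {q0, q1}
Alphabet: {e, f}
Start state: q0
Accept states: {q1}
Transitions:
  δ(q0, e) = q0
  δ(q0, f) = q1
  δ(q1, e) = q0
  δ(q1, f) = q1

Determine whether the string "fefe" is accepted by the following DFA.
Processing string "fefe":
  q0 --f--> q1
  q1 --e--> q0
  q0 --f--> q1
  q1 --e--> q0
Final state: q0
Accept states: {q1}
No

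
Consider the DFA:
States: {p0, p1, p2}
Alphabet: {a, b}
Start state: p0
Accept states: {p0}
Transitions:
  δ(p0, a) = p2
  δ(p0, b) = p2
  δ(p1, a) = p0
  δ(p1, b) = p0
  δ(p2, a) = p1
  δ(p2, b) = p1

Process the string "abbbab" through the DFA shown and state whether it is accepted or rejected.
Processing string "abbbab":
  p0 --a--> p2
  p2 --b--> p1
  p1 --b--> p0
  p0 --b--> p2
  p2 --a--> p1
  p1 --b--> p0
Final state: p0
Accept states: {p0}
Yes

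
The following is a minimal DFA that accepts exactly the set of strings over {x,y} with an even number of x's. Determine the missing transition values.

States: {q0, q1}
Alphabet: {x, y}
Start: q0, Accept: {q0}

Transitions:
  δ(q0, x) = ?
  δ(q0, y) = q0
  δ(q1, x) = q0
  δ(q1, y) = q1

From the language and accept set, identify what each state tracks — q0: even number of x's so far; q1: odd number of x's so far.
Each missing δ(q, a) is the state matching the new tracked value after reading a.
δ(q0, x) = q1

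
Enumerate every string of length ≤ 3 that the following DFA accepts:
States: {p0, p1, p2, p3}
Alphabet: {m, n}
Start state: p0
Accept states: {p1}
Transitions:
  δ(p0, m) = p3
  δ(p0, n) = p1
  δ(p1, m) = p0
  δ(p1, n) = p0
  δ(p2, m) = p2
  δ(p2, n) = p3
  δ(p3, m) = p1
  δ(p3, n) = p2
n, mm, nmn, nnn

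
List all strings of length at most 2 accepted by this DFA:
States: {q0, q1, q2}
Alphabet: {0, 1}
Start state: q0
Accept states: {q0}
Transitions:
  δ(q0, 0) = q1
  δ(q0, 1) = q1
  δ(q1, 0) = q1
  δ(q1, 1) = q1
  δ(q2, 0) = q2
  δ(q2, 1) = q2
ε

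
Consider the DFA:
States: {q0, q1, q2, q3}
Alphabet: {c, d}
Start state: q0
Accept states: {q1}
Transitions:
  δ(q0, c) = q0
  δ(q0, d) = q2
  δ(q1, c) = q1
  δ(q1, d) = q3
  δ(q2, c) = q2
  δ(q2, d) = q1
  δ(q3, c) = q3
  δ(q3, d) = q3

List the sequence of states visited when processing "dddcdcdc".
read 'd': q0 → q2
  read 'd': q2 → q1
  read 'd': q1 → q3
  read 'c': q3 → q3
  read 'd': q3 → q3
  read 'c': q3 → q3
  read 'd': q3 → q3
  read 'c': q3 → q3
q0 -> q2 -> q1 -> q3 -> q3 -> q3 -> q3 -> q3 -> q3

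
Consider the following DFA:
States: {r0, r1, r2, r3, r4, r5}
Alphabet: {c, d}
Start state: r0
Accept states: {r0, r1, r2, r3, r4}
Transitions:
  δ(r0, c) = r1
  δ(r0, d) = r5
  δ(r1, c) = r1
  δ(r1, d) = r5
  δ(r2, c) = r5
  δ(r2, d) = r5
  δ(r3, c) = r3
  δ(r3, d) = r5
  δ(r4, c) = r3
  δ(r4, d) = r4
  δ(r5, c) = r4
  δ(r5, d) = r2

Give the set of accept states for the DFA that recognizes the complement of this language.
Complement accept states = All states \ Original accept states
= {r0, r1, r2, r3, r4, r5} \ {r0, r1, r2, r3, r4}
{r5}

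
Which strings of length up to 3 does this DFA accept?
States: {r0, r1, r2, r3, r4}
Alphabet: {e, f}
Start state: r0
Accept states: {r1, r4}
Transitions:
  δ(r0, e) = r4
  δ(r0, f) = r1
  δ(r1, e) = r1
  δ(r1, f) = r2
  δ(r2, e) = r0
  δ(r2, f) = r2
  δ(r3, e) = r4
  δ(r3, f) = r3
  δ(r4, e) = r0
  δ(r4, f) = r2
e, f, fe, eee, eef, fee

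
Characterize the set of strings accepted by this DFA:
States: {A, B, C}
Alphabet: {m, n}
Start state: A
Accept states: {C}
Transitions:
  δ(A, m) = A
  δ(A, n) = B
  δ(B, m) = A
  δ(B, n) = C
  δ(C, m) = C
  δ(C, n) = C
Testing a few strings:
  'nmmn' → reject
  'mn' → reject
  'mm' → reject
  'nnn' → accept
State roles: A=no progress toward nn; B=one trailing n; C=substring nn seen
All strings over {m,n} containing the substring nn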